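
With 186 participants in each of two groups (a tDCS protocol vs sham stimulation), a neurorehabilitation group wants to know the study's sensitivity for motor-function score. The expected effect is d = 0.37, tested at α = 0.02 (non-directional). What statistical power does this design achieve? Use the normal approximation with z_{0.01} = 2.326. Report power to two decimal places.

power ≈ 0.89

For two equal groups, power = Φ(d·√(n/2) − z_{α/2}).
d·√(n/2) = 0.37 × √(186/2) = 0.37 × 9.644 = 3.568.
z_β = 3.568 − 2.326 = 1.242.
Power = Φ(1.242) = 0.893.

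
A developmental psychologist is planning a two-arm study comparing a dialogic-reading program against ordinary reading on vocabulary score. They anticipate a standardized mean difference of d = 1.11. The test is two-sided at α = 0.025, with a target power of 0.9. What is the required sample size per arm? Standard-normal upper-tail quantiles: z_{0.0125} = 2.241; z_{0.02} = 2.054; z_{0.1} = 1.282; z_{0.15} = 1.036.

For two independent groups with equal n: n = 2·((z_{α/2} + z_β) / d)².
z_{α/2} + z_β = 2.241 + 1.282 = 3.523.
n = 2 × (3.523 / 1.11)² = 2 × 3.174² = 2 × 10.07 = 20.1.
Round up to the next whole participant.

n = 21 per group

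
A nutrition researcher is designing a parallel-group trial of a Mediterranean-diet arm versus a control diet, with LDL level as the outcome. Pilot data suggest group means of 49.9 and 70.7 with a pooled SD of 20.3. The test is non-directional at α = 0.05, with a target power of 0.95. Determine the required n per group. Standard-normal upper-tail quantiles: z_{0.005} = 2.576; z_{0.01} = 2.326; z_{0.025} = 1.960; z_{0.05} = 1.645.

n = 25 per group

Cohen's d = |M₁ − M₂| / SD_pooled = |49.9 − 70.7| / 20.3 = 20.8 / 20.3 = 1.025.
For two independent groups with equal n: n = 2·((z_{α/2} + z_β) / d)².
z_{α/2} + z_β = 1.960 + 1.645 = 3.605.
n = 2 × (3.605 / 1.025)² = 2 × 3.517² = 2 × 12.37 = 24.7.
Round up to the next whole participant.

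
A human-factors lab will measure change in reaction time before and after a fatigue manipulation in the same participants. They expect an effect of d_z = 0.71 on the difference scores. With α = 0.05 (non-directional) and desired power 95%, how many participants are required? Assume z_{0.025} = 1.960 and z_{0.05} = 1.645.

n = 26 pairs

For a paired (one-sample on differences) test: n = ((z_{α/2} + z_β) / d)².
z_{α/2} + z_β = 1.960 + 1.645 = 3.605.
n = (3.605 / 0.71)² = 5.077² = 25.78.
Round up.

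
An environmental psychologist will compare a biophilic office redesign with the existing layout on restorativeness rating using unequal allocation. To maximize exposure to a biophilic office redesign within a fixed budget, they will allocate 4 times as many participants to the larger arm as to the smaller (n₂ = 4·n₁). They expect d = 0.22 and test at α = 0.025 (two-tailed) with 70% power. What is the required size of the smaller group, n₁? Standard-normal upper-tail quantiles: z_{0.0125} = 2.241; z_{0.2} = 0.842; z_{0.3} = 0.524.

With allocation ratio k = n₂/n₁ = 4, Var(x̄₁−x̄₂) = σ²(1/n₁ + 1/(k·n₁)) = σ²·(k+1)/(k·n₁).
So n₁ = (1 + 1/k)·((z_{α/2} + z_β)/d)² = 1.250 × (2.765/0.22)².
n₁ = 1.250 × 157.96 = 197.4.
Round up: n₁ = 198, giving n₂ = 4 × 198 = 792.

n₁ = 198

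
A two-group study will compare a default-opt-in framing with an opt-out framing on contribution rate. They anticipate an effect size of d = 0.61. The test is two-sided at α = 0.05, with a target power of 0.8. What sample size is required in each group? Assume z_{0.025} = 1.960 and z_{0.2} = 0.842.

n = 43 per group

For two independent groups with equal n: n = 2·((z_{α/2} + z_β) / d)².
z_{α/2} + z_β = 1.960 + 0.842 = 2.802.
n = 2 × (2.802 / 0.61)² = 2 × 4.593² = 2 × 21.10 = 42.2.
Round up to the next whole participant.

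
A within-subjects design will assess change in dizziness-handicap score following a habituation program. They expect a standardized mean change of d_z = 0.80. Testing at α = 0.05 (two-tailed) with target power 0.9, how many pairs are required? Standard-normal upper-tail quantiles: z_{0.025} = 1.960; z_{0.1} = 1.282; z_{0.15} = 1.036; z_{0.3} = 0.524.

For a paired (one-sample on differences) test: n = ((z_{α/2} + z_β) / d)².
z_{α/2} + z_β = 1.960 + 1.282 = 3.242.
n = (3.242 / 0.80)² = 4.052² = 16.42.
Round up.

n = 17 pairs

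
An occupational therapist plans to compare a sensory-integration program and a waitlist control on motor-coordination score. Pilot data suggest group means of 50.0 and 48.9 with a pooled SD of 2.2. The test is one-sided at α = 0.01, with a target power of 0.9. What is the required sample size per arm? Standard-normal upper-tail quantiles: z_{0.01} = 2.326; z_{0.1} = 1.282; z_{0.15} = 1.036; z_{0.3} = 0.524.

n = 105 per group

Cohen's d = |M₁ − M₂| / SD_pooled = |50.0 − 48.9| / 2.2 = 1.1 / 2.2 = 0.500.
For two independent groups with equal n: n = 2·((z_{α} + z_β) / d)².
z_{α} + z_β = 2.326 + 1.282 = 3.608.
n = 2 × (3.608 / 0.500)² = 2 × 7.216² = 2 × 52.07 = 104.1.
Round up to the next whole participant.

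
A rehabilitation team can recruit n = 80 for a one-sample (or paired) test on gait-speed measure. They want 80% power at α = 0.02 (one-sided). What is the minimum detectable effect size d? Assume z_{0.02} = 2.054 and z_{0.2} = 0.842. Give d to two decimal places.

For a single sample (or paired design) of n = 80: d_min = (z_{α} + z_β)/√n.
z-sum = 2.054 + 0.842 = 2.896.
d_min = 2.896 / √80 = 2.896 / 8.944 = 0.324.

d_min ≈ 0.32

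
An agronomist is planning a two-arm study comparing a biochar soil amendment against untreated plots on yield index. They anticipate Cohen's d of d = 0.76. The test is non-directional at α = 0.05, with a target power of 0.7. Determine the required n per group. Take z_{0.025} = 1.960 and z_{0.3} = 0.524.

For two independent groups with equal n: n = 2·((z_{α/2} + z_β) / d)².
z_{α/2} + z_β = 1.960 + 0.524 = 2.484.
n = 2 × (2.484 / 0.76)² = 2 × 3.268² = 2 × 10.68 = 21.4.
Round up to the next whole participant.

n = 22 per group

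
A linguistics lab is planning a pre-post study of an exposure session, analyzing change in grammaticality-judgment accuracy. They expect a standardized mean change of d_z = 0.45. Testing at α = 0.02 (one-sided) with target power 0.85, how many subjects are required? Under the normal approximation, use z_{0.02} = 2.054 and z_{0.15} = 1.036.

n = 48 pairs

For a paired (one-sample on differences) test: n = ((z_{α} + z_β) / d)².
z_{α} + z_β = 2.054 + 1.036 = 3.090.
n = (3.090 / 0.45)² = 6.867² = 47.15.
Round up.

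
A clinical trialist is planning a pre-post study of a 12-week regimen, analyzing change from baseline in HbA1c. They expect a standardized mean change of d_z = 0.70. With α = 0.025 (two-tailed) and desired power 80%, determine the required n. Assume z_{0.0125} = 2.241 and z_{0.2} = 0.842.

For a paired (one-sample on differences) test: n = ((z_{α/2} + z_β) / d)².
z_{α/2} + z_β = 2.241 + 0.842 = 3.083.
n = (3.083 / 0.70)² = 4.404² = 19.40.
Round up.

n = 20 pairs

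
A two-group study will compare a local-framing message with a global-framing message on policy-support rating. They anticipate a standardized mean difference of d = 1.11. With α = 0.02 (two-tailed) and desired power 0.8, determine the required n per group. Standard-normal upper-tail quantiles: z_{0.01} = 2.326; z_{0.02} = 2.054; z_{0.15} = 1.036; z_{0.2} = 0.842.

For two independent groups with equal n: n = 2·((z_{α/2} + z_β) / d)².
z_{α/2} + z_β = 2.326 + 0.842 = 3.168.
n = 2 × (3.168 / 1.11)² = 2 × 2.854² = 2 × 8.15 = 16.3.
Round up to the next whole participant.

n = 17 per group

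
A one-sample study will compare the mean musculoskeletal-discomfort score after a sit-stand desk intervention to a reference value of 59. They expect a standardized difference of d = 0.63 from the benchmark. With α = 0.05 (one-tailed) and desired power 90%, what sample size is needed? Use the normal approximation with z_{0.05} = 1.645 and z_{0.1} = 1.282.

For a one-sample test: n = ((z_{α} + z_β) / d)².
z_{α} + z_β = 1.645 + 1.282 = 2.927.
n = (2.927 / 0.63)² = 4.646² = 21.59.
Round up.

n = 22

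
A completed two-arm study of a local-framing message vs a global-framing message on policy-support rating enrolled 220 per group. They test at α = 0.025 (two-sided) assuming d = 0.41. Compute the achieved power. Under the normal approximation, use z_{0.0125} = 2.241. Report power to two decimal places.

For two equal groups, power = Φ(d·√(n/2) − z_{α/2}).
d·√(n/2) = 0.41 × √(220/2) = 0.41 × 10.488 = 4.300.
z_β = 4.300 − 2.241 = 2.059.
Power = Φ(2.059) = 0.980.

power ≈ 0.98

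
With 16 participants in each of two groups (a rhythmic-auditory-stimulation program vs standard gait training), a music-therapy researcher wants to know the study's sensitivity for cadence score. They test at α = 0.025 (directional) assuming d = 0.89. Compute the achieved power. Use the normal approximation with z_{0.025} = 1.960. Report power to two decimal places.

For two equal groups, power = Φ(d·√(n/2) − z_{α}).
d·√(n/2) = 0.89 × √(16/2) = 0.89 × 2.828 = 2.517.
z_β = 2.517 − 1.960 = 0.557.
Power = Φ(0.557) = 0.711.

power ≈ 0.71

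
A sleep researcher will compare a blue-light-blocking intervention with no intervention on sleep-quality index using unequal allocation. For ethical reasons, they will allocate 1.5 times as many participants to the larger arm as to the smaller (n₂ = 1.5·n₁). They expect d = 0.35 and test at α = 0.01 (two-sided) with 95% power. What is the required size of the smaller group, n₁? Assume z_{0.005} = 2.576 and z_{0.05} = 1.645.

With allocation ratio k = n₂/n₁ = 1.5, Var(x̄₁−x̄₂) = σ²(1/n₁ + 1/(k·n₁)) = σ²·(k+1)/(k·n₁).
So n₁ = (1 + 1/k)·((z_{α/2} + z_β)/d)² = 1.667 × (4.221/0.35)².
n₁ = 1.667 × 145.44 = 242.4.
Round up: n₁ = 243, giving n₂ = ⌈1.5 × 243⌉ = ⌈364.5⌉ = 365.

n₁ = 243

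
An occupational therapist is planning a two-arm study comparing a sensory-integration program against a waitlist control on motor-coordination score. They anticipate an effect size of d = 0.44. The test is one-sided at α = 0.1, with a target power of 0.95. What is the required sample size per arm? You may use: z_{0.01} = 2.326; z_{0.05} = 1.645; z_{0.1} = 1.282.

n = 89 per group

For two independent groups with equal n: n = 2·((z_{α} + z_β) / d)².
z_{α} + z_β = 1.282 + 1.645 = 2.927.
n = 2 × (2.927 / 0.44)² = 2 × 6.652² = 2 × 44.25 = 88.5.
Round up to the next whole participant.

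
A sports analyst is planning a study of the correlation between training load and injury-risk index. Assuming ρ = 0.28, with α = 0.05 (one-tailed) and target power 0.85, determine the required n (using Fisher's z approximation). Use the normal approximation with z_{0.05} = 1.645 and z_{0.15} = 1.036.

n = 90

Fisher's z: C = ½·ln((1+r)/(1−r)) = ½·ln(1.7778) = 0.2877.
n = ((z_{α} + z_β)/C)² + 3.
(1.645 + 1.036) / 0.2877 = 2.681 / 0.2877 = 9.319.
n = 9.319² + 3 = 86.84 + 3 = 89.8.
Round up.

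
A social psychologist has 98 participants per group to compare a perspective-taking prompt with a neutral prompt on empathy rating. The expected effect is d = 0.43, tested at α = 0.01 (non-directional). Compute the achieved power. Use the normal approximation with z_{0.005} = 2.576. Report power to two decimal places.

For two equal groups, power = Φ(d·√(n/2) − z_{α/2}).
d·√(n/2) = 0.43 × √(98/2) = 0.43 × 7.000 = 3.010.
z_β = 3.010 − 2.576 = 0.434.
Power = Φ(0.434) = 0.668.

power ≈ 0.67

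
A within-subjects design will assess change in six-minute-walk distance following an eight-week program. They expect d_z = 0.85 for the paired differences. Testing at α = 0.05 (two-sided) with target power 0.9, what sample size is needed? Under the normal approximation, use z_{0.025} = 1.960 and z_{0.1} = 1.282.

n = 15 pairs

For a paired (one-sample on differences) test: n = ((z_{α/2} + z_β) / d)².
z_{α/2} + z_β = 1.960 + 1.282 = 3.242.
n = (3.242 / 0.85)² = 3.814² = 14.55.
Round up.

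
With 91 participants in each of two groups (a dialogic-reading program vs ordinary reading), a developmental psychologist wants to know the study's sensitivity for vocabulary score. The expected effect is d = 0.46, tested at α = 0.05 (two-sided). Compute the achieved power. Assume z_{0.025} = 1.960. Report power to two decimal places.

For two equal groups, power = Φ(d·√(n/2) − z_{α/2}).
d·√(n/2) = 0.46 × √(91/2) = 0.46 × 6.745 = 3.103.
z_β = 3.103 − 1.960 = 1.143.
Power = Φ(1.143) = 0.873.

power ≈ 0.87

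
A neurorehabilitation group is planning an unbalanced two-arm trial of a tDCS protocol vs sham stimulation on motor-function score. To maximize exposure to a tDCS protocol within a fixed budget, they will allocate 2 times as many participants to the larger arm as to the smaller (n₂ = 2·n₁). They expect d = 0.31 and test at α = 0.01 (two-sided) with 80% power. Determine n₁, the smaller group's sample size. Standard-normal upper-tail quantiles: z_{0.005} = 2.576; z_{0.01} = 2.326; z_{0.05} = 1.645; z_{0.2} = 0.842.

With allocation ratio k = n₂/n₁ = 2, Var(x̄₁−x̄₂) = σ²(1/n₁ + 1/(k·n₁)) = σ²·(k+1)/(k·n₁).
So n₁ = (1 + 1/k)·((z_{α/2} + z_β)/d)² = 1.500 × (3.418/0.31)².
n₁ = 1.500 × 121.57 = 182.4.
Round up: n₁ = 183, giving n₂ = 2 × 183 = 366.

n₁ = 183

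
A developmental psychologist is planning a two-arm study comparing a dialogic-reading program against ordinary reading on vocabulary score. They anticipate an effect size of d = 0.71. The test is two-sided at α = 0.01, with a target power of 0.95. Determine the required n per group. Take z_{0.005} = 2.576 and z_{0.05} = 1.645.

For two independent groups with equal n: n = 2·((z_{α/2} + z_β) / d)².
z_{α/2} + z_β = 2.576 + 1.645 = 4.221.
n = 2 × (4.221 / 0.71)² = 2 × 5.945² = 2 × 35.34 = 70.7.
Round up to the next whole participant.

n = 71 per group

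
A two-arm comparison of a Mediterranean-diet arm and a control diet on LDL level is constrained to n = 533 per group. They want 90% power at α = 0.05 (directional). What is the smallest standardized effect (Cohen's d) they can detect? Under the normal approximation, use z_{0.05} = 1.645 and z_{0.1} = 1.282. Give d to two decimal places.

d_min ≈ 0.18

For two independent groups of n = 533 each: d_min = (z_{α} + z_β)·√(2/n).
z-sum = 1.645 + 1.282 = 2.927.
d_min = 2.927 × √(2/533) = 2.927 × 0.0613 = 0.179.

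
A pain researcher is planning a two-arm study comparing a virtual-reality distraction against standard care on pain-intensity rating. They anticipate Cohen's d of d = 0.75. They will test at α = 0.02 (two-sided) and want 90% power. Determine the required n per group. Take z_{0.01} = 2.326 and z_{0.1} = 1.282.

For two independent groups with equal n: n = 2·((z_{α/2} + z_β) / d)².
z_{α/2} + z_β = 2.326 + 1.282 = 3.608.
n = 2 × (3.608 / 0.75)² = 2 × 4.811² = 2 × 23.14 = 46.3.
Round up to the next whole participant.

n = 47 per group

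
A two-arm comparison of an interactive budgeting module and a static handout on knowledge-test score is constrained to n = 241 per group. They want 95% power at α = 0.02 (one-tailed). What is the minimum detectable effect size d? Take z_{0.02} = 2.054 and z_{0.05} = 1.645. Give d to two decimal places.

d_min ≈ 0.34

For two independent groups of n = 241 each: d_min = (z_{α} + z_β)·√(2/n).
z-sum = 2.054 + 1.645 = 3.699.
d_min = 3.699 × √(2/241) = 3.699 × 0.0911 = 0.337.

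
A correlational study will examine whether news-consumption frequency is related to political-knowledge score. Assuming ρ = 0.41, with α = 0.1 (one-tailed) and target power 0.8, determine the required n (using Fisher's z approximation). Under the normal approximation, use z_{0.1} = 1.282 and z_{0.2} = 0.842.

Fisher's z: C = ½·ln((1+r)/(1−r)) = ½·ln(2.3898) = 0.4356.
n = ((z_{α} + z_β)/C)² + 3.
(1.282 + 0.842) / 0.4356 = 2.124 / 0.4356 = 4.876.
n = 4.876² + 3 = 23.78 + 3 = 26.8.
Round up.

n = 27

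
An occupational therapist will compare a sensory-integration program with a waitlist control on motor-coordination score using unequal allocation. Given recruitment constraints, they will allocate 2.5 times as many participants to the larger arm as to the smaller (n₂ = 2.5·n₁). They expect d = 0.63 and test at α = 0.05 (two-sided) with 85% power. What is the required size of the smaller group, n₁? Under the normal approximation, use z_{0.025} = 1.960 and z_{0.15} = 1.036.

n₁ = 32

With allocation ratio k = n₂/n₁ = 2.5, Var(x̄₁−x̄₂) = σ²(1/n₁ + 1/(k·n₁)) = σ²·(k+1)/(k·n₁).
So n₁ = (1 + 1/k)·((z_{α/2} + z_β)/d)² = 1.400 × (2.996/0.63)².
n₁ = 1.400 × 22.62 = 31.7.
Round up: n₁ = 32, giving n₂ = 2.5 × 32 = 80.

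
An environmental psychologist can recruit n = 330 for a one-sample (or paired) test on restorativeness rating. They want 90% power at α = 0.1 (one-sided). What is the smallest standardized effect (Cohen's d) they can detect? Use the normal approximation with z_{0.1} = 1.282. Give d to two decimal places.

For a single sample (or paired design) of n = 330: d_min = (z_{α} + z_β)/√n.
z-sum = 1.282 + 1.282 = 2.564.
d_min = 2.564 / √330 = 2.564 / 18.166 = 0.141.

d_min ≈ 0.14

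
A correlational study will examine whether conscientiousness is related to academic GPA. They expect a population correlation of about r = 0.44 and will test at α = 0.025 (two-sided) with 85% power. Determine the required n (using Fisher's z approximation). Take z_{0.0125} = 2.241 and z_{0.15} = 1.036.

Fisher's z: C = ½·ln((1+r)/(1−r)) = ½·ln(2.5714) = 0.4722.
n = ((z_{α/2} + z_β)/C)² + 3.
(2.241 + 1.036) / 0.4722 = 3.277 / 0.4722 = 6.940.
n = 6.940² + 3 = 48.16 + 3 = 51.2.
Round up.

n = 52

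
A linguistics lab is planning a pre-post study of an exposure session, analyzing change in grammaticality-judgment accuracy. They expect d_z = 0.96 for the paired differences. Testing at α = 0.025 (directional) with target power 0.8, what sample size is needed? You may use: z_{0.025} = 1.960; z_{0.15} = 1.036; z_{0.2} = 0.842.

n = 9 pairs

For a paired (one-sample on differences) test: n = ((z_{α} + z_β) / d)².
z_{α} + z_β = 1.960 + 0.842 = 2.802.
n = (2.802 / 0.96)² = 2.919² = 8.52.
Round up.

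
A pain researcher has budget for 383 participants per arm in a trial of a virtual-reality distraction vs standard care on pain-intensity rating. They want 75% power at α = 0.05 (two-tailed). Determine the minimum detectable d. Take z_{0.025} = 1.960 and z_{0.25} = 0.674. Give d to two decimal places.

d_min ≈ 0.19

For two independent groups of n = 383 each: d_min = (z_{α/2} + z_β)·√(2/n).
z-sum = 1.960 + 0.674 = 2.634.
d_min = 2.634 × √(2/383) = 2.634 × 0.0723 = 0.190.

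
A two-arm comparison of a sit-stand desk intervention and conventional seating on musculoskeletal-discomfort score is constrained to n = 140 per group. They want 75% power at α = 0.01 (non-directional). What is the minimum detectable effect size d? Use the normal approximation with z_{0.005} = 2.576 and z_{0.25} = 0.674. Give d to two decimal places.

For two independent groups of n = 140 each: d_min = (z_{α/2} + z_β)·√(2/n).
z-sum = 2.576 + 0.674 = 3.250.
d_min = 3.250 × √(2/140) = 3.250 × 0.1195 = 0.388.

d_min ≈ 0.39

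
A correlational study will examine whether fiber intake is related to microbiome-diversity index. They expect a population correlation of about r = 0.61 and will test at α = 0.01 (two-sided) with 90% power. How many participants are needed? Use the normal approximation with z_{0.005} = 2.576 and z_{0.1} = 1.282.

n = 33

Fisher's z: C = ½·ln((1+r)/(1−r)) = ½·ln(4.1282) = 0.7089.
n = ((z_{α/2} + z_β)/C)² + 3.
(2.576 + 1.282) / 0.7089 = 3.858 / 0.7089 = 5.442.
n = 5.442² + 3 = 29.62 + 3 = 32.6.
Round up.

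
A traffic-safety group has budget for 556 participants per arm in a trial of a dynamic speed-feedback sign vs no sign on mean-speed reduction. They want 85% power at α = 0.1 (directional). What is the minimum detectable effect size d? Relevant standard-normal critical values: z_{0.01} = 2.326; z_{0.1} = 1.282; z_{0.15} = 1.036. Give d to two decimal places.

d_min ≈ 0.14

For two independent groups of n = 556 each: d_min = (z_{α} + z_β)·√(2/n).
z-sum = 1.282 + 1.036 = 2.318.
d_min = 2.318 × √(2/556) = 2.318 × 0.0600 = 0.139.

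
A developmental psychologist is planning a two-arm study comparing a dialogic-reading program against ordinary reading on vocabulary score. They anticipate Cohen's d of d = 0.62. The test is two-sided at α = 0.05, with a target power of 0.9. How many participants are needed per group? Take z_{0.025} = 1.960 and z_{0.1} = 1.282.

n = 55 per group

For two independent groups with equal n: n = 2·((z_{α/2} + z_β) / d)².
z_{α/2} + z_β = 1.960 + 1.282 = 3.242.
n = 2 × (3.242 / 0.62)² = 2 × 5.229² = 2 × 27.34 = 54.7.
Round up to the next whole participant.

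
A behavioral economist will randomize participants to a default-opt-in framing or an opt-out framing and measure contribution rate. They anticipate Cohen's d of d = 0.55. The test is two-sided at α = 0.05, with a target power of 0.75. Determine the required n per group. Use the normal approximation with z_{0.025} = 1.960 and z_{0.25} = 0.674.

For two independent groups with equal n: n = 2·((z_{α/2} + z_β) / d)².
z_{α/2} + z_β = 1.960 + 0.674 = 2.634.
n = 2 × (2.634 / 0.55)² = 2 × 4.789² = 2 × 22.94 = 45.9.
Round up to the next whole participant.

n = 46 per group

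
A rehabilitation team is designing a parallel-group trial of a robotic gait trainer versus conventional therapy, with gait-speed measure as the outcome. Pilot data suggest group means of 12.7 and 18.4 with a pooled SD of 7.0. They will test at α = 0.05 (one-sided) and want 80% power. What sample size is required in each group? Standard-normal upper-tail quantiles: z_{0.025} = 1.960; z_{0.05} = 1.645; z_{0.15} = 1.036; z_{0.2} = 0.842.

n = 19 per group

Cohen's d = |M₁ − M₂| / SD_pooled = |12.7 − 18.4| / 7.0 = 5.7 / 7.0 = 0.814.
For two independent groups with equal n: n = 2·((z_{α} + z_β) / d)².
z_{α} + z_β = 1.645 + 0.842 = 2.487.
n = 2 × (2.487 / 0.814)² = 2 × 3.055² = 2 × 9.33 = 18.7.
Round up to the next whole participant.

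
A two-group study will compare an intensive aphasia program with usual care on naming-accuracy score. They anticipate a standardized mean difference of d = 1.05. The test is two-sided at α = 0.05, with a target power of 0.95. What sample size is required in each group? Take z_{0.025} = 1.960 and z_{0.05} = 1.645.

For two independent groups with equal n: n = 2·((z_{α/2} + z_β) / d)².
z_{α/2} + z_β = 1.960 + 1.645 = 3.605.
n = 2 × (3.605 / 1.05)² = 2 × 3.433² = 2 × 11.79 = 23.6.
Round up to the next whole participant.

n = 24 per group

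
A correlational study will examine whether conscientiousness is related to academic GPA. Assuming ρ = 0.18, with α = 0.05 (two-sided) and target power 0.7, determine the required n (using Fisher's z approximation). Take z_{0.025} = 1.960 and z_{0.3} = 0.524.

n = 190

Fisher's z: C = ½·ln((1+r)/(1−r)) = ½·ln(1.4390) = 0.1820.
n = ((z_{α/2} + z_β)/C)² + 3.
(1.960 + 0.524) / 0.1820 = 2.484 / 0.1820 = 13.648.
n = 13.648² + 3 = 186.28 + 3 = 189.3.
Round up.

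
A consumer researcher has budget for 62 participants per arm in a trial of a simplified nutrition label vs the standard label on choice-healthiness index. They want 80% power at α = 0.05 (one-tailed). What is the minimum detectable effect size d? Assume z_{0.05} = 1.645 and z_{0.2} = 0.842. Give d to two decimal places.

For two independent groups of n = 62 each: d_min = (z_{α} + z_β)·√(2/n).
z-sum = 1.645 + 0.842 = 2.487.
d_min = 2.487 × √(2/62) = 2.487 × 0.1796 = 0.447.

d_min ≈ 0.45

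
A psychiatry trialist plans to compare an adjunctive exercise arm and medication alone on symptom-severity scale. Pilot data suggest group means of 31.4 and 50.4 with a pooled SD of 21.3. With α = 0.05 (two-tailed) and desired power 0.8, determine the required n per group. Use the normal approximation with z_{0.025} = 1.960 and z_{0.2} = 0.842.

Cohen's d = |M₁ − M₂| / SD_pooled = |31.4 − 50.4| / 21.3 = 19.0 / 21.3 = 0.892.
For two independent groups with equal n: n = 2·((z_{α/2} + z_β) / d)².
z_{α/2} + z_β = 1.960 + 0.842 = 2.802.
n = 2 × (2.802 / 0.892)² = 2 × 3.141² = 2 × 9.87 = 19.7.
Round up to the next whole participant.

n = 20 per group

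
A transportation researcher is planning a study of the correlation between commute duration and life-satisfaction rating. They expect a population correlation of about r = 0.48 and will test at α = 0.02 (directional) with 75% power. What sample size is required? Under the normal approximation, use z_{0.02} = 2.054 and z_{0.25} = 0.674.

Fisher's z: C = ½·ln((1+r)/(1−r)) = ½·ln(2.8462) = 0.5230.
n = ((z_{α} + z_β)/C)² + 3.
(2.054 + 0.674) / 0.5230 = 2.728 / 0.5230 = 5.216.
n = 5.216² + 3 = 27.21 + 3 = 30.2.
Round up.

n = 31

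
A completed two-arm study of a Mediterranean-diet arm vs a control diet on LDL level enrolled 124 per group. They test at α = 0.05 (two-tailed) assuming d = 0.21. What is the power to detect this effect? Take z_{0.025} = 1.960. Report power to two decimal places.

For two equal groups, power = Φ(d·√(n/2) − z_{α/2}).
d·√(n/2) = 0.21 × √(124/2) = 0.21 × 7.874 = 1.654.
z_β = 1.654 − 1.960 = -0.306.
Power = Φ(-0.306) = 0.380.

power ≈ 0.38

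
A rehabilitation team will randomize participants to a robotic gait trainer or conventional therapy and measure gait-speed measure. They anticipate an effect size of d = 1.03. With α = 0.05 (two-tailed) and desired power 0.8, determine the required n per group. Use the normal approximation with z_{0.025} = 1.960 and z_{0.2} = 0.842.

n = 15 per group

For two independent groups with equal n: n = 2·((z_{α/2} + z_β) / d)².
z_{α/2} + z_β = 1.960 + 0.842 = 2.802.
n = 2 × (2.802 / 1.03)² = 2 × 2.720² = 2 × 7.40 = 14.8.
Round up to the next whole participant.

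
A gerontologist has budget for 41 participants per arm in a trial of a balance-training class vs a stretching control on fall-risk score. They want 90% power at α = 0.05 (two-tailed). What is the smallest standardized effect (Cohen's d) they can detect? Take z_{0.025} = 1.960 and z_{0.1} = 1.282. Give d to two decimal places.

d_min ≈ 0.72

For two independent groups of n = 41 each: d_min = (z_{α/2} + z_β)·√(2/n).
z-sum = 1.960 + 1.282 = 3.242.
d_min = 3.242 × √(2/41) = 3.242 × 0.2209 = 0.716.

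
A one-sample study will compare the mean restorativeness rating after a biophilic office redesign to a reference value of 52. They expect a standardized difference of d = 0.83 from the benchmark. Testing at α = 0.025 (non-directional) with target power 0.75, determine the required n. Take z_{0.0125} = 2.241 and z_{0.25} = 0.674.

For a one-sample test: n = ((z_{α/2} + z_β) / d)².
z_{α/2} + z_β = 2.241 + 0.674 = 2.915.
n = (2.915 / 0.83)² = 3.512² = 12.33.
Round up.

n = 13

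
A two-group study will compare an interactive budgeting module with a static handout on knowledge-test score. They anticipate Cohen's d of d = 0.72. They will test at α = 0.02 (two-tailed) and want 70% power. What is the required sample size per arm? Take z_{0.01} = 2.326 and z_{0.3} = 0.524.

n = 32 per group

For two independent groups with equal n: n = 2·((z_{α/2} + z_β) / d)².
z_{α/2} + z_β = 2.326 + 0.524 = 2.850.
n = 2 × (2.850 / 0.72)² = 2 × 3.958² = 2 × 15.67 = 31.3.
Round up to the next whole participant.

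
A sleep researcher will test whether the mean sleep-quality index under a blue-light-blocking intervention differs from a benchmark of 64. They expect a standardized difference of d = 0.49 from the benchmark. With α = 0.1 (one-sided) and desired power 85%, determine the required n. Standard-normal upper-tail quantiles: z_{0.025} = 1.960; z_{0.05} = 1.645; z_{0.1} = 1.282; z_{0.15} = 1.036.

For a one-sample test: n = ((z_{α} + z_β) / d)².
z_{α} + z_β = 1.282 + 1.036 = 2.318.
n = (2.318 / 0.49)² = 4.731² = 22.38.
Round up.

n = 23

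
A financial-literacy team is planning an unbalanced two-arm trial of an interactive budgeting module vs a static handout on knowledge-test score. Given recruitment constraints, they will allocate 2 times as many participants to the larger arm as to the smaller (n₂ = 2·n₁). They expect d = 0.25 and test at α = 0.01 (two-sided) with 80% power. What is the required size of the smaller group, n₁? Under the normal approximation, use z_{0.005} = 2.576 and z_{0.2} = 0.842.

n₁ = 281

With allocation ratio k = n₂/n₁ = 2, Var(x̄₁−x̄₂) = σ²(1/n₁ + 1/(k·n₁)) = σ²·(k+1)/(k·n₁).
So n₁ = (1 + 1/k)·((z_{α/2} + z_β)/d)² = 1.500 × (3.418/0.25)².
n₁ = 1.500 × 186.92 = 280.4.
Round up: n₁ = 281, giving n₂ = 2 × 281 = 562.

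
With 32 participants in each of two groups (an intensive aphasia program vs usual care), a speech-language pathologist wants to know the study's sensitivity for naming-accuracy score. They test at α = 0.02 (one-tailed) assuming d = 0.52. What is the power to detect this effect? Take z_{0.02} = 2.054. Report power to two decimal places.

For two equal groups, power = Φ(d·√(n/2) − z_{α}).
d·√(n/2) = 0.52 × √(32/2) = 0.52 × 4.000 = 2.080.
z_β = 2.080 − 2.054 = 0.026.
Power = Φ(0.026) = 0.510.

power ≈ 0.51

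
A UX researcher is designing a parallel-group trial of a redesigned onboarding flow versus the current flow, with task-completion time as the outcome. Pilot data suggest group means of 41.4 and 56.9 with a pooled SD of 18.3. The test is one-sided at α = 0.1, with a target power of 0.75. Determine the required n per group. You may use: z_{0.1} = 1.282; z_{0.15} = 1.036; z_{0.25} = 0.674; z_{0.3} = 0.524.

n = 11 per group

Cohen's d = |M₁ − M₂| / SD_pooled = |41.4 − 56.9| / 18.3 = 15.5 / 18.3 = 0.847.
For two independent groups with equal n: n = 2·((z_{α} + z_β) / d)².
z_{α} + z_β = 1.282 + 0.674 = 1.956.
n = 2 × (1.956 / 0.847)² = 2 × 2.309² = 2 × 5.33 = 10.7.
Round up to the next whole participant.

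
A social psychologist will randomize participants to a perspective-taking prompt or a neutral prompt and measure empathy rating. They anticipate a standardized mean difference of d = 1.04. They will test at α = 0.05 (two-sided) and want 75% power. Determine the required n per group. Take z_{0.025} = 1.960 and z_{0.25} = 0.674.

For two independent groups with equal n: n = 2·((z_{α/2} + z_β) / d)².
z_{α/2} + z_β = 1.960 + 0.674 = 2.634.
n = 2 × (2.634 / 1.04)² = 2 × 2.533² = 2 × 6.41 = 12.8.
Round up to the next whole participant.

n = 13 per group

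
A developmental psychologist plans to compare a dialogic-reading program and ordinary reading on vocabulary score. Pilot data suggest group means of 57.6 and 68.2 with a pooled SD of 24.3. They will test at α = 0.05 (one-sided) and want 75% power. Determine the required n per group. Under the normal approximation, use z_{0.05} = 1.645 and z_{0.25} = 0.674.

n = 57 per group

Cohen's d = |M₁ − M₂| / SD_pooled = |57.6 − 68.2| / 24.3 = 10.6 / 24.3 = 0.436.
For two independent groups with equal n: n = 2·((z_{α} + z_β) / d)².
z_{α} + z_β = 1.645 + 0.674 = 2.319.
n = 2 × (2.319 / 0.436)² = 2 × 5.319² = 2 × 28.29 = 56.6.
Round up to the next whole participant.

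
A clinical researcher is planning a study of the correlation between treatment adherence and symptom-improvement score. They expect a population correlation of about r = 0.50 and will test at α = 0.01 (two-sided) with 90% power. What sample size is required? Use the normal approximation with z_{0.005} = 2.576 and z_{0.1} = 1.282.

n = 53

Fisher's z: C = ½·ln((1+r)/(1−r)) = ½·ln(3.0000) = 0.5493.
n = ((z_{α/2} + z_β)/C)² + 3.
(2.576 + 1.282) / 0.5493 = 3.858 / 0.5493 = 7.023.
n = 7.023² + 3 = 49.33 + 3 = 52.3.
Round up.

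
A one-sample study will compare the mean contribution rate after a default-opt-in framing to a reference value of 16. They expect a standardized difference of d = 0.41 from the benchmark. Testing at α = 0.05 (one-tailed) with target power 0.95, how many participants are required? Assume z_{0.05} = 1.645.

n = 65

For a one-sample test: n = ((z_{α} + z_β) / d)².
z_{α} + z_β = 1.645 + 1.645 = 3.290.
n = (3.290 / 0.41)² = 8.024² = 64.39.
Round up.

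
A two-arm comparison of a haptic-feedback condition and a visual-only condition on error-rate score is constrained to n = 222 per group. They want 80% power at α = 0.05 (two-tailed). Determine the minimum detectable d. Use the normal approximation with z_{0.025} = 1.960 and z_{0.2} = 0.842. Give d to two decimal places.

d_min ≈ 0.27

For two independent groups of n = 222 each: d_min = (z_{α/2} + z_β)·√(2/n).
z-sum = 1.960 + 0.842 = 2.802.
d_min = 2.802 × √(2/222) = 2.802 × 0.0949 = 0.266.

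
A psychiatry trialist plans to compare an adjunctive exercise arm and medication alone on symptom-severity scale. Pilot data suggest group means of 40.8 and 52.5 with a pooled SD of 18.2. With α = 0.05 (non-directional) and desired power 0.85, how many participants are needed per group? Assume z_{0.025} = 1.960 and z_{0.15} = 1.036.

Cohen's d = |M₁ − M₂| / SD_pooled = |40.8 − 52.5| / 18.2 = 11.7 / 18.2 = 0.643.
For two independent groups with equal n: n = 2·((z_{α/2} + z_β) / d)².
z_{α/2} + z_β = 1.960 + 1.036 = 2.996.
n = 2 × (2.996 / 0.643)² = 2 × 4.659² = 2 × 21.71 = 43.4.
Round up to the next whole participant.

n = 44 per group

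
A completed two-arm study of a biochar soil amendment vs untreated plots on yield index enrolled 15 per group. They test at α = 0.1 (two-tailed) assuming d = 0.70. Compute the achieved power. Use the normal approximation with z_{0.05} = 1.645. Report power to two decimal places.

power ≈ 0.61

For two equal groups, power = Φ(d·√(n/2) − z_{α/2}).
d·√(n/2) = 0.70 × √(15/2) = 0.70 × 2.739 = 1.917.
z_β = 1.917 − 1.645 = 0.272.
Power = Φ(0.272) = 0.607.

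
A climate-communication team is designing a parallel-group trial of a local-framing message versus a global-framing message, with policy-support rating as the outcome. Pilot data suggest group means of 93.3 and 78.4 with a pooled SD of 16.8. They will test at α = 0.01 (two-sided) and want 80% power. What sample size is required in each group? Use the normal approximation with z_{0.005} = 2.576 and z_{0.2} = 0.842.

n = 30 per group

Cohen's d = |M₁ − M₂| / SD_pooled = |93.3 − 78.4| / 16.8 = 14.9 / 16.8 = 0.887.
For two independent groups with equal n: n = 2·((z_{α/2} + z_β) / d)².
z_{α/2} + z_β = 2.576 + 0.842 = 3.418.
n = 2 × (3.418 / 0.887)² = 2 × 3.853² = 2 × 14.85 = 29.7.
Round up to the next whole participant.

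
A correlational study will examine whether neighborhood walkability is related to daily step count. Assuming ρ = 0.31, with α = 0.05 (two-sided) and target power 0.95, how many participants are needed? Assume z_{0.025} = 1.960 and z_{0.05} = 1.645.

n = 130

Fisher's z: C = ½·ln((1+r)/(1−r)) = ½·ln(1.8986) = 0.3205.
n = ((z_{α/2} + z_β)/C)² + 3.
(1.960 + 1.645) / 0.3205 = 3.605 / 0.3205 = 11.248.
n = 11.248² + 3 = 126.52 + 3 = 129.5.
Round up.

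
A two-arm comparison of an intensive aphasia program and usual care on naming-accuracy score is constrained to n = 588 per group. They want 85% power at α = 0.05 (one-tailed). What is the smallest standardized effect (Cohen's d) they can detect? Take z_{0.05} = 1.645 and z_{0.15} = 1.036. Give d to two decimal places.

d_min ≈ 0.16

For two independent groups of n = 588 each: d_min = (z_{α} + z_β)·√(2/n).
z-sum = 1.645 + 1.036 = 2.681.
d_min = 2.681 × √(2/588) = 2.681 × 0.0583 = 0.156.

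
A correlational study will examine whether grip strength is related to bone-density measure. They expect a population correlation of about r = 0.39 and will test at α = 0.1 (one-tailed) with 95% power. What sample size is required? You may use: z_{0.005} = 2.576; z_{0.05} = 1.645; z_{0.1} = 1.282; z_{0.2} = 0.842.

Fisher's z: C = ½·ln((1+r)/(1−r)) = ½·ln(2.2787) = 0.4118.
n = ((z_{α} + z_β)/C)² + 3.
(1.282 + 1.645) / 0.4118 = 2.927 / 0.4118 = 7.108.
n = 7.108² + 3 = 50.52 + 3 = 53.5.
Round up.

n = 54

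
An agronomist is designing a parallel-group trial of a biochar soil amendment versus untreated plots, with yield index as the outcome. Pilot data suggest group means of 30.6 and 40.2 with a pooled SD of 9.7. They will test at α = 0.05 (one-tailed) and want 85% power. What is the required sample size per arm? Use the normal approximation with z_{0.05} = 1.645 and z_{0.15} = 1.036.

Cohen's d = |M₁ − M₂| / SD_pooled = |30.6 − 40.2| / 9.7 = 9.6 / 9.7 = 0.990.
For two independent groups with equal n: n = 2·((z_{α} + z_β) / d)².
z_{α} + z_β = 1.645 + 1.036 = 2.681.
n = 2 × (2.681 / 0.990)² = 2 × 2.708² = 2 × 7.33 = 14.7.
Round up to the next whole participant.

n = 15 per group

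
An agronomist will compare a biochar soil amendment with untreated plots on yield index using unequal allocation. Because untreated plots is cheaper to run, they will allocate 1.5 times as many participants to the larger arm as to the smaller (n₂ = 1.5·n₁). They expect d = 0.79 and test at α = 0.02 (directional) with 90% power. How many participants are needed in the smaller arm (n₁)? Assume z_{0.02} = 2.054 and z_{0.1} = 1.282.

With allocation ratio k = n₂/n₁ = 1.5, Var(x̄₁−x̄₂) = σ²(1/n₁ + 1/(k·n₁)) = σ²·(k+1)/(k·n₁).
So n₁ = (1 + 1/k)·((z_{α} + z_β)/d)² = 1.667 × (3.336/0.79)².
n₁ = 1.667 × 17.83 = 29.7.
Round up: n₁ = 30, giving n₂ = 1.5 × 30 = 45.

n₁ = 30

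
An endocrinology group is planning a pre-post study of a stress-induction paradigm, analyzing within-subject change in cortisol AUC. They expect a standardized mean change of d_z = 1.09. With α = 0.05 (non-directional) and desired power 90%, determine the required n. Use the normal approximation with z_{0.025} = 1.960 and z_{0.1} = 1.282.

For a paired (one-sample on differences) test: n = ((z_{α/2} + z_β) / d)².
z_{α/2} + z_β = 1.960 + 1.282 = 3.242.
n = (3.242 / 1.09)² = 2.974² = 8.85.
Round up.

n = 9 pairs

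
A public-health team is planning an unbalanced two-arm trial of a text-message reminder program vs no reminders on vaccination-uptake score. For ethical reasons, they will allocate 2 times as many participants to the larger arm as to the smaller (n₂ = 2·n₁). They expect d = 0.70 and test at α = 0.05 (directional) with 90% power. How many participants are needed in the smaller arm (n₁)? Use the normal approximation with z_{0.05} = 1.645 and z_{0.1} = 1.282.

With allocation ratio k = n₂/n₁ = 2, Var(x̄₁−x̄₂) = σ²(1/n₁ + 1/(k·n₁)) = σ²·(k+1)/(k·n₁).
So n₁ = (1 + 1/k)·((z_{α} + z_β)/d)² = 1.500 × (2.927/0.70)².
n₁ = 1.500 × 17.48 = 26.2.
Round up: n₁ = 27, giving n₂ = 2 × 27 = 54.

n₁ = 27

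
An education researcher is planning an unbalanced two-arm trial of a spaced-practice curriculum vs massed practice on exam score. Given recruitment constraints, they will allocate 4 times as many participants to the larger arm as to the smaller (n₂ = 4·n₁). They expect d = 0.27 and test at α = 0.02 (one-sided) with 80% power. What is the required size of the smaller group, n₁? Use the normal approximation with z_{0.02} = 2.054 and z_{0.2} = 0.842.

n₁ = 144

With allocation ratio k = n₂/n₁ = 4, Var(x̄₁−x̄₂) = σ²(1/n₁ + 1/(k·n₁)) = σ²·(k+1)/(k·n₁).
So n₁ = (1 + 1/k)·((z_{α} + z_β)/d)² = 1.250 × (2.896/0.27)².
n₁ = 1.250 × 115.05 = 143.8.
Round up: n₁ = 144, giving n₂ = 4 × 144 = 576.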